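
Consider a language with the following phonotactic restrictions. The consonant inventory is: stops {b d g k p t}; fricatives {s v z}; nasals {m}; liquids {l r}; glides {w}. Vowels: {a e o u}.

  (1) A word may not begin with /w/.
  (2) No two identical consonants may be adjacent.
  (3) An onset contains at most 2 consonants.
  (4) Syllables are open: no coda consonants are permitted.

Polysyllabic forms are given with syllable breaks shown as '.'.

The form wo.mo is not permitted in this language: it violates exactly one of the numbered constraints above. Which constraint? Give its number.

1

wo.mo: word begins with /w/.
This is a violation of constraint 1: "A word may not begin with /w/."
The remaining constraints (2, 3, 4) are satisfied.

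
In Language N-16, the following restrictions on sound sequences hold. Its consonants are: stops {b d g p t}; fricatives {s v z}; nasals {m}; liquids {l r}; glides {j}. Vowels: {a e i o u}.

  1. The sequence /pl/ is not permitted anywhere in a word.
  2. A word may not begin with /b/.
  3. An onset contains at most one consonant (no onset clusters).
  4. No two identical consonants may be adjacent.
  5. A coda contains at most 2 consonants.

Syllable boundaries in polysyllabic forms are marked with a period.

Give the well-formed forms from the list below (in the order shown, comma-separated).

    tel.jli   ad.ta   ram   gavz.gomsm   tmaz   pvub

ad.ta, ram

tel.jli — violates constraint 3: syllable 2 onset /jl/ has 2 consonants (> 1) → ill-formed
ad.ta — σ1 onset /∅/, coda /d/ ok; σ2 onset /t/, coda /∅/ ok → well-formed
ram — σ1 onset /r/, coda /m/ ok → well-formed
gavz.gomsm — violates constraint 5: syllable 2 coda /msm/ has 3 consonants (> 2) → ill-formed
tmaz — violates constraint 3: syllable 1 onset /tm/ has 2 consonants (> 1) → ill-formed
pvub — violates constraint 3: syllable 1 onset /pv/ has 2 consonants (> 1) → ill-formed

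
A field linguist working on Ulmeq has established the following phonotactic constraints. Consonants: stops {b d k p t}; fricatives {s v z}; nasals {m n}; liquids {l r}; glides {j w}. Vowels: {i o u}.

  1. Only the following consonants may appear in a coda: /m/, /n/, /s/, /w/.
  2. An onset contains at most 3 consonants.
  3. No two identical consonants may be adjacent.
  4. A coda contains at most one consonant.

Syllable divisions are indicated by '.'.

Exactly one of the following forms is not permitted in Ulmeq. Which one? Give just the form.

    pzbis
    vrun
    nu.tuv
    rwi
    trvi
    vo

pzbis — σ1 onset /pzb/ (3C), coda /s/ ok → permitted
vrun — σ1 onset /vr/ (2C), coda /n/ ok → permitted
nu.tuv — violates constraint 1: syllable 2 coda contains /v/, which is not a licensed coda consonant → not permitted
rwi — σ1 onset /rw/ (2C), coda /∅/ ok → permitted
trvi — σ1 onset /trv/ (3C), coda /∅/ ok → permitted
vo — σ1 onset /v/, coda /∅/ ok → permitted

nu.tuv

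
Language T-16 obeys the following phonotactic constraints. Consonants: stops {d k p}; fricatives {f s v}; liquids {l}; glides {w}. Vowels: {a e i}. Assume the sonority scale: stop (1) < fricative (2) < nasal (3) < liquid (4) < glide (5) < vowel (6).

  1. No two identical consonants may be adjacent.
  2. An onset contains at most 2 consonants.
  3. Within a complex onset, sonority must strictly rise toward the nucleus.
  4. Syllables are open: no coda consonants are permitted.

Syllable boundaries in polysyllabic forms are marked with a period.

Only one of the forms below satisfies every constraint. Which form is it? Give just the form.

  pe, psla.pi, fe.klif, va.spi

pe — σ1 onset /p/, coda /∅/ ok → licit
psla.pi — violates constraint 2: syllable 1 onset /psl/ has 3 consonants (> 2) → illicit
fe.klif — violates constraint 4: syllable 2 coda /f/ has 1 consonant (> 0) → illicit
va.spi — violates constraint 3: syllable 2 onset /sp/: /s/ (fricative, 2) → /p/ (stop, 1) does not rise → illicit

pe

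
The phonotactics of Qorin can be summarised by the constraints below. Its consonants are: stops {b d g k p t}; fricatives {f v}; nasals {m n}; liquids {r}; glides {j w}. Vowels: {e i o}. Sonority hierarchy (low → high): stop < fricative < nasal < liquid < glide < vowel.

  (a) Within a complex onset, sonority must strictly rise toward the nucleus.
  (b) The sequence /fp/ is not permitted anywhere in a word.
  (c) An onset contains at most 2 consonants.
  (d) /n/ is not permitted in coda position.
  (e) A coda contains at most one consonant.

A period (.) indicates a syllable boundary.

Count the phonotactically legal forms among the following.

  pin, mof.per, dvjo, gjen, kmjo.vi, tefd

0

pin — violates constraint (d): syllable 1 coda contains /n/ → phonotactically illegal
mof.per — violates constraint (b): contains banned sequence /fp/ → phonotactically illegal
dvjo — violates constraint (c): syllable 1 onset /dvj/ has 3 consonants (> 2) → phonotactically illegal
gjen — violates constraint (d): syllable 1 coda contains /n/ → phonotactically illegal
kmjo.vi — violates constraint (c): syllable 1 onset /kmj/ has 3 consonants (> 2) → phonotactically illegal
tefd — violates constraint (e): syllable 1 coda /fd/ has 2 consonants (> 1) → phonotactically illegal
No form is phonotactically legal → 0.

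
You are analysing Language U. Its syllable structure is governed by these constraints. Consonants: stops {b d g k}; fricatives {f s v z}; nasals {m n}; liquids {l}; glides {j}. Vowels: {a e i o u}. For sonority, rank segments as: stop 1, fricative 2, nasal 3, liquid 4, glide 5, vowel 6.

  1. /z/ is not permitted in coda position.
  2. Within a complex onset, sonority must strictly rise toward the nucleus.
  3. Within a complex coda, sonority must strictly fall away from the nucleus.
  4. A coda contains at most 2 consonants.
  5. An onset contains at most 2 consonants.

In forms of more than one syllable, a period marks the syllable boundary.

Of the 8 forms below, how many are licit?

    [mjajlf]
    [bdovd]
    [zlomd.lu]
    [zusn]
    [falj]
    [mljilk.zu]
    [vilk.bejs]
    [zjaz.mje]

2

[mjajlf] — violates constraint 4: syllable 1 coda /jlf/ has 3 consonants (> 2) → illicit
[bdovd] — violates constraint 2: syllable 1 onset /bd/: /b/ (stop, 1) → /d/ (stop, 1) does not rise → illicit
[zlomd.lu] — σ1 onset /zl/ (2→4 rises), coda /md/ (3→1 falls) ok; σ2 onset /l/, coda /∅/ ok → licit
[zusn] — violates constraint 3: syllable 1 coda /sn/: /s/ (fricative, 2) → /n/ (nasal, 3) does not fall → illicit
[falj] — violates constraint 3: syllable 1 coda /lj/: /l/ (liquid, 4) → /j/ (glide, 5) does not fall → illicit
[mljilk.zu] — violates constraint 5: syllable 1 onset /mlj/ has 3 consonants (> 2) → illicit
[vilk.bejs] — σ1 onset /v/, coda /lk/ (4→1 falls) ok; σ2 onset /b/, coda /js/ (5→2 falls) ok → licit
[zjaz.mje] — violates constraint 1: syllable 1 coda contains /z/ → illicit
Licit: [zlomd.lu], [vilk.bejs] → 2.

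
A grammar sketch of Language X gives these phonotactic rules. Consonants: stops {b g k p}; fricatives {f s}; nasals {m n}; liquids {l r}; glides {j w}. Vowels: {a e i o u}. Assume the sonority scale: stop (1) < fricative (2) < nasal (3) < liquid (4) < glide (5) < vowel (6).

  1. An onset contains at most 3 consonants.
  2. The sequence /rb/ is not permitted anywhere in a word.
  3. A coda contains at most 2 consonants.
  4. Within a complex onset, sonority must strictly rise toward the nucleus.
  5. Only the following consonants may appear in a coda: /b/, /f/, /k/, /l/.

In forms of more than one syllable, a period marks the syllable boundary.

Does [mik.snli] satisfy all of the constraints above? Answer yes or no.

yes

[mik.snli] — σ1 onset /m/, coda /k/ ok; σ2 onset /snl/ (2→3→4 rises), coda /∅/ ok → phonotactically legal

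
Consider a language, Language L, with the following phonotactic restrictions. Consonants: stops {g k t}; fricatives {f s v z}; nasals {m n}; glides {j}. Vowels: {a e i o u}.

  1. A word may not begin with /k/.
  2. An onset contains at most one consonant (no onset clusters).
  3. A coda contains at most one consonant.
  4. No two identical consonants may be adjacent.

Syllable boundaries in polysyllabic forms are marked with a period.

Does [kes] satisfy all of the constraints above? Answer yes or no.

no

[kes] — violates constraint 1: word begins with /k/ → phonotactically illegal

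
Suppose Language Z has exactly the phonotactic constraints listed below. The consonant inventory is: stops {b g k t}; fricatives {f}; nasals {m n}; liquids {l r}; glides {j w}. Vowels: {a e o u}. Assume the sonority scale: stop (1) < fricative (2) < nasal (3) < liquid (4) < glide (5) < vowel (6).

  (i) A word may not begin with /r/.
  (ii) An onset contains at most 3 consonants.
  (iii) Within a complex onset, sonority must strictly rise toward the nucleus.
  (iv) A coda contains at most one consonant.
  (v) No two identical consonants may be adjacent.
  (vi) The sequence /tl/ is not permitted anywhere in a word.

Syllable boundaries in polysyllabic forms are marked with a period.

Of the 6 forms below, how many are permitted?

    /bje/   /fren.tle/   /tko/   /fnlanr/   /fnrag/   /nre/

3

/bje/ — σ1 onset /bj/ (1→5 rises), coda /∅/ ok → permitted
/fren.tle/ — violates constraint (vi): contains banned sequence /tl/ → not permitted
/tko/ — violates constraint (iii): syllable 1 onset /tk/: /t/ (stop, 1) → /k/ (stop, 1) does not rise → not permitted
/fnlanr/ — violates constraint (iv): syllable 1 coda /nr/ has 2 consonants (> 1) → not permitted
/fnrag/ — σ1 onset /fnr/ (2→3→4 rises), coda /g/ ok → permitted
/nre/ — σ1 onset /nr/ (3→4 rises), coda /∅/ ok → permitted
Permitted: /bje/, /fnrag/, /nre/ → 3.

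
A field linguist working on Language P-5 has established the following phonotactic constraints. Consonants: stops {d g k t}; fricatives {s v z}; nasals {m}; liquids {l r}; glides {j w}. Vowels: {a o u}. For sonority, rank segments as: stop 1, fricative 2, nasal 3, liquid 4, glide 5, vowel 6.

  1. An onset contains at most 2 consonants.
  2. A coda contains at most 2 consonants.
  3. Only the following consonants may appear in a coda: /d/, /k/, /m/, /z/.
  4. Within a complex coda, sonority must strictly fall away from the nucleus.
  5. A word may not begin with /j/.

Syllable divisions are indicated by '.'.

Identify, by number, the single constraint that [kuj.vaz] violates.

[kuj.vaz]: syllable 1 coda contains /j/, which is not a licensed coda consonant.
This is a violation of constraint 3: "Only the following consonants may appear in a coda: /d/, /k/, /m/, /z/."
The remaining constraints (1, 2, 4, 5) are satisfied.

3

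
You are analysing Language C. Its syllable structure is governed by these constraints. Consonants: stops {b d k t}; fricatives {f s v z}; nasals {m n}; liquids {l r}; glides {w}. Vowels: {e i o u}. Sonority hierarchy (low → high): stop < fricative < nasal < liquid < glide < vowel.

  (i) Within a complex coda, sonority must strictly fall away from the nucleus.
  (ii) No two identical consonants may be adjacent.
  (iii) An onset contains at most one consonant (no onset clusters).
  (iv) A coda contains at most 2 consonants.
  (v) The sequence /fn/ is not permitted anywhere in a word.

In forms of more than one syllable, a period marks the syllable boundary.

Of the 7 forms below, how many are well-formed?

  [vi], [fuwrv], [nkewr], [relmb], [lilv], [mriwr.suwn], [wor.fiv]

3

[vi] — σ1 onset /v/, coda /∅/ ok → well-formed
[fuwrv] — violates constraint (iv): syllable 1 coda /wrv/ has 3 consonants (> 2) → ill-formed
[nkewr] — violates constraint (iii): syllable 1 onset /nk/ has 2 consonants (> 1) → ill-formed
[relmb] — violates constraint (iv): syllable 1 coda /lmb/ has 3 consonants (> 2) → ill-formed
[lilv] — σ1 onset /l/, coda /lv/ (4→2 falls) ok → well-formed
[mriwr.suwn] — violates constraint (iii): syllable 1 onset /mr/ has 2 consonants (> 1) → ill-formed
[wor.fiv] — σ1 onset /w/, coda /r/ ok; σ2 onset /f/, coda /v/ ok → well-formed
Well-formed: [vi], [lilv], [wor.fiv] → 3.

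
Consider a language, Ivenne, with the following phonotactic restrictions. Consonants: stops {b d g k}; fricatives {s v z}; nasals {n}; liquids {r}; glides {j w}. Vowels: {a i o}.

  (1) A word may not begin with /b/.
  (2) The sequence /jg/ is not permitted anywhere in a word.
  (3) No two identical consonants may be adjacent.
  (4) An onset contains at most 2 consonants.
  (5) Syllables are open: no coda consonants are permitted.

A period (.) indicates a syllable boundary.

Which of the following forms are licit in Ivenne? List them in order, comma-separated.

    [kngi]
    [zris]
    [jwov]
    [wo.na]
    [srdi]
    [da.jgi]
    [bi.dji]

[wo.na]

[kngi] — violates constraint 4: syllable 1 onset /kng/ has 3 consonants (> 2) → illicit
[zris] — violates constraint 5: syllable 1 coda /s/ has 1 consonant (> 0) → illicit
[jwov] — violates constraint 5: syllable 1 coda /v/ has 1 consonant (> 0) → illicit
[wo.na] — σ1 onset /w/, coda /∅/ ok; σ2 onset /n/, coda /∅/ ok → licit
[srdi] — violates constraint 4: syllable 1 onset /srd/ has 3 consonants (> 2) → illicit
[da.jgi] — violates constraint 2: contains banned sequence /jg/ → illicit
[bi.dji] — violates constraint 1: word begins with /b/ → illicit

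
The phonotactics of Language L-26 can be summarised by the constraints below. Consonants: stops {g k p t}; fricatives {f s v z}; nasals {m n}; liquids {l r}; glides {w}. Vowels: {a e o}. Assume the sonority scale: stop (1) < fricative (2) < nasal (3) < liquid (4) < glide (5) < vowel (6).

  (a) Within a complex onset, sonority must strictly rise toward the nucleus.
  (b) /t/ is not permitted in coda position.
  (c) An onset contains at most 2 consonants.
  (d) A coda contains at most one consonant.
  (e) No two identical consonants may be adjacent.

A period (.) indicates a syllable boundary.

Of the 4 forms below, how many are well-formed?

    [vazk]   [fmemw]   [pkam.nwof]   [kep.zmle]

0

[vazk] — violates constraint (d): syllable 1 coda /zk/ has 2 consonants (> 1) → ill-formed
[fmemw] — violates constraint (d): syllable 1 coda /mw/ has 2 consonants (> 1) → ill-formed
[pkam.nwof] — violates constraint (a): syllable 1 onset /pk/: /p/ (stop, 1) → /k/ (stop, 1) does not rise → ill-formed
[kep.zmle] — violates constraint (c): syllable 2 onset /zml/ has 3 consonants (> 2) → ill-formed
No form is well-formed → 0.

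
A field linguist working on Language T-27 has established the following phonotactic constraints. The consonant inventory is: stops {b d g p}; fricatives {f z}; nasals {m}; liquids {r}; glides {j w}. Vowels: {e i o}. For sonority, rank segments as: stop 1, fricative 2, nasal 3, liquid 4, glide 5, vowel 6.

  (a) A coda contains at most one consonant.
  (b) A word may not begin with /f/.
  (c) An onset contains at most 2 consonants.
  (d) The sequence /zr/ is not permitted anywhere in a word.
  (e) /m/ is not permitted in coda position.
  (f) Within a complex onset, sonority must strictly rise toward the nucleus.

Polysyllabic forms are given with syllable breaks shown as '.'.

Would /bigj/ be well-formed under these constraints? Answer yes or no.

no

/bigj/ — violates constraint (a): syllable 1 coda /gj/ has 2 consonants (> 1) → ill-formed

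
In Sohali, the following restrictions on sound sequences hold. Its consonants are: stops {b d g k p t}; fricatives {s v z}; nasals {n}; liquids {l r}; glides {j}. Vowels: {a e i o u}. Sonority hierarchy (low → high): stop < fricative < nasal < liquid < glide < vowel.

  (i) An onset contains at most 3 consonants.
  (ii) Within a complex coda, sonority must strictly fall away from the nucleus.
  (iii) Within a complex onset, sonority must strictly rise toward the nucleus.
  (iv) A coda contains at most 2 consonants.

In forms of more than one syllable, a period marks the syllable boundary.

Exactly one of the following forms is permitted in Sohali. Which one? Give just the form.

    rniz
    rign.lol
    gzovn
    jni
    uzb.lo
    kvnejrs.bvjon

rniz — violates constraint (iii): syllable 1 onset /rn/: /r/ (liquid, 4) → /n/ (nasal, 3) does not rise → not permitted
rign.lol — violates constraint (ii): syllable 1 coda /gn/: /g/ (stop, 1) → /n/ (nasal, 3) does not fall → not permitted
gzovn — violates constraint (ii): syllable 1 coda /vn/: /v/ (fricative, 2) → /n/ (nasal, 3) does not fall → not permitted
jni — violates constraint (iii): syllable 1 onset /jn/: /j/ (glide, 5) → /n/ (nasal, 3) does not rise → not permitted
uzb.lo — σ1 onset /∅/, coda /zb/ (2→1 falls) ok; σ2 onset /l/, coda /∅/ ok → permitted
kvnejrs.bvjon — violates constraint (iv): syllable 1 coda /jrs/ has 3 consonants (> 2) → not permitted

uzb.lo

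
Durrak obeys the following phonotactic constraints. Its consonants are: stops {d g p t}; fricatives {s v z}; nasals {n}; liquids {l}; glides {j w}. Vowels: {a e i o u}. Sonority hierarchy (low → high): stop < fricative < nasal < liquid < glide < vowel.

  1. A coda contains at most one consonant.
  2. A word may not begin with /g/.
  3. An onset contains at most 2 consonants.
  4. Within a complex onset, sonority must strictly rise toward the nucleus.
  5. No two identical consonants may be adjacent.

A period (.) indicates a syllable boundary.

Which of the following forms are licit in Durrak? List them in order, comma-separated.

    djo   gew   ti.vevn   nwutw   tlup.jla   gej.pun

djo — σ1 onset /dj/ (1→5 rises), coda /∅/ ok → licit
gew — violates constraint 2: word begins with /g/ → illicit
ti.vevn — violates constraint 1: syllable 2 coda /vn/ has 2 consonants (> 1) → illicit
nwutw — violates constraint 1: syllable 1 coda /tw/ has 2 consonants (> 1) → illicit
tlup.jla — violates constraint 4: syllable 2 onset /jl/: /j/ (glide, 5) → /l/ (liquid, 4) does not rise → illicit
gej.pun — violates constraint 2: word begins with /g/ → illicit

djo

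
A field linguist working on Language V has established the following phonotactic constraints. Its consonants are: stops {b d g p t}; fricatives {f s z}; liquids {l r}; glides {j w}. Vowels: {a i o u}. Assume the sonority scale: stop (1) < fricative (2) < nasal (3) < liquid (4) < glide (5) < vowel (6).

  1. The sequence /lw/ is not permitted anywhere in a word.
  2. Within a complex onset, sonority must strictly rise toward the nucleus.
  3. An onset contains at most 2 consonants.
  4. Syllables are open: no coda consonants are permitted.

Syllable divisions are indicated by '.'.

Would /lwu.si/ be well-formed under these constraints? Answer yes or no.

/lwu.si/ — violates constraint 1: contains banned sequence /lw/ → ill-formed

no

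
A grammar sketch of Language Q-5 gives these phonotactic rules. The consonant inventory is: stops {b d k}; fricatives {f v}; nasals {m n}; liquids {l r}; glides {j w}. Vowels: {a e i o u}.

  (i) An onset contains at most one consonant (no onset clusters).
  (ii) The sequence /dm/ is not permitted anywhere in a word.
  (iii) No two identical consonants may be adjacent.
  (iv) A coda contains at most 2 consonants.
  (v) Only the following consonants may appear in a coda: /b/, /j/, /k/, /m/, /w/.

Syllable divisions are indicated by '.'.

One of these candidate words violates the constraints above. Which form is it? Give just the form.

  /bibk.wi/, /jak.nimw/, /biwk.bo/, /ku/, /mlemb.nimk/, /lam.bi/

/mlemb.nimk/

/bibk.wi/ — σ1 onset /b/, coda /bk/ (2C) ok; σ2 onset /w/, coda /∅/ ok → permitted
/jak.nimw/ — σ1 onset /j/, coda /k/ ok; σ2 onset /n/, coda /mw/ (2C) ok → permitted
/biwk.bo/ — σ1 onset /b/, coda /wk/ (2C) ok; σ2 onset /b/, coda /∅/ ok → permitted
/ku/ — σ1 onset /k/, coda /∅/ ok → permitted
/mlemb.nimk/ — violates constraint (i): syllable 1 onset /ml/ has 2 consonants (> 1) → not permitted
/lam.bi/ — σ1 onset /l/, coda /m/ ok; σ2 onset /b/, coda /∅/ ok → permitted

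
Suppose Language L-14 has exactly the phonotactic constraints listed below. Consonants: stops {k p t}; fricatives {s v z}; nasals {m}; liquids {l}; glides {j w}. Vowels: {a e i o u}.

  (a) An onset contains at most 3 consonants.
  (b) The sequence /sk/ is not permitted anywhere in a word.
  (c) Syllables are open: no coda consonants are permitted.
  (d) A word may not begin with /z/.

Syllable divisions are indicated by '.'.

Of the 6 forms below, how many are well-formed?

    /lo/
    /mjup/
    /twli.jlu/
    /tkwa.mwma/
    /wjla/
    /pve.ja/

/lo/ — σ1 onset /l/, coda /∅/ ok → well-formed
/mjup/ — violates constraint (c): syllable 1 coda /p/ has 1 consonant (> 0) → ill-formed
/twli.jlu/ — σ1 onset /twl/ (3C), coda /∅/ ok; σ2 onset /jl/ (2C), coda /∅/ ok → well-formed
/tkwa.mwma/ — σ1 onset /tkw/ (3C), coda /∅/ ok; σ2 onset /mwm/ (3C), coda /∅/ ok → well-formed
/wjla/ — σ1 onset /wjl/ (3C), coda /∅/ ok → well-formed
/pve.ja/ — σ1 onset /pv/ (2C), coda /∅/ ok; σ2 onset /j/, coda /∅/ ok → well-formed
Well-formed: /lo/, /twli.jlu/, /tkwa.mwma/, /wjla/, /pve.ja/ → 5.

5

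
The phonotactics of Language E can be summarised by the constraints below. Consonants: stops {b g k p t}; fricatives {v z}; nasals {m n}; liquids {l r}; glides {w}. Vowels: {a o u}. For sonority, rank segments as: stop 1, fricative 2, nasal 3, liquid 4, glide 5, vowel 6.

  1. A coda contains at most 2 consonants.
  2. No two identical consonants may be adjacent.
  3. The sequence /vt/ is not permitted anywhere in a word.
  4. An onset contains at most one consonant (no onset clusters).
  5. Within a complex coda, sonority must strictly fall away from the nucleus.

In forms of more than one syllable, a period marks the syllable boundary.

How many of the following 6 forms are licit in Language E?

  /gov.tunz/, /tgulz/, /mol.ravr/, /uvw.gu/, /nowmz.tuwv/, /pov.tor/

/gov.tunz/ — violates constraint 3: contains banned sequence /vt/ → illicit
/tgulz/ — violates constraint 4: syllable 1 onset /tg/ has 2 consonants (> 1) → illicit
/mol.ravr/ — violates constraint 5: syllable 2 coda /vr/: /v/ (fricative, 2) → /r/ (liquid, 4) does not fall → illicit
/uvw.gu/ — violates constraint 5: syllable 1 coda /vw/: /v/ (fricative, 2) → /w/ (glide, 5) does not fall → illicit
/nowmz.tuwv/ — violates constraint 1: syllable 1 coda /wmz/ has 3 consonants (> 2) → illicit
/pov.tor/ — violates constraint 3: contains banned sequence /vt/ → illicit
No form is licit → 0.

0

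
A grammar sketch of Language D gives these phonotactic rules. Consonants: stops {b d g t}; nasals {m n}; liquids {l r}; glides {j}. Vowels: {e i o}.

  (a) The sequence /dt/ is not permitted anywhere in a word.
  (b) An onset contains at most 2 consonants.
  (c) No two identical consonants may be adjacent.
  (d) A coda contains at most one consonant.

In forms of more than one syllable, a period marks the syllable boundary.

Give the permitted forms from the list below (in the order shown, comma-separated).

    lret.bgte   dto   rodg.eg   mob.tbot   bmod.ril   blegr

mob.tbot, bmod.ril

lret.bgte — violates constraint (b): syllable 2 onset /bgt/ has 3 consonants (> 2) → not permitted
dto — violates constraint (a): contains banned sequence /dt/ → not permitted
rodg.eg — violates constraint (d): syllable 1 coda /dg/ has 2 consonants (> 1) → not permitted
mob.tbot — σ1 onset /m/, coda /b/ ok; σ2 onset /tb/ (2C), coda /t/ ok → permitted
bmod.ril — σ1 onset /bm/ (2C), coda /d/ ok; σ2 onset /r/, coda /l/ ok → permitted
blegr — violates constraint (d): syllable 1 coda /gr/ has 2 consonants (> 1) → not permitted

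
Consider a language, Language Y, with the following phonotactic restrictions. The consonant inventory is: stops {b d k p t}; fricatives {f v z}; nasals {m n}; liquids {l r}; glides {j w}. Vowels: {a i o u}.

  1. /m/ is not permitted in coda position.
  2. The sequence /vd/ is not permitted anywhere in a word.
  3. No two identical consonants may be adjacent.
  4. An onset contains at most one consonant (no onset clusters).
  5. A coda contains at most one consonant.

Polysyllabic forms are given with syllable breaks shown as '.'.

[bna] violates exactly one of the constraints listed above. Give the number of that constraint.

[bna]: syllable 1 onset /bn/ has 2 consonants (> 1).
This is a violation of constraint 4: "An onset contains at most one consonant (no onset clusters)."
The remaining constraints (1, 2, 3, 5) are satisfied.

4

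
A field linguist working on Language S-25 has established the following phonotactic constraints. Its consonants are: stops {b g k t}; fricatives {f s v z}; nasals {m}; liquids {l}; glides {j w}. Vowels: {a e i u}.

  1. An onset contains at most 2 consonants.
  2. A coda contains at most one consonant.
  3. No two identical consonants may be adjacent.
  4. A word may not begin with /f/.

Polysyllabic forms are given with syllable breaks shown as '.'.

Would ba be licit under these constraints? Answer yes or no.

yes

ba — σ1 onset /b/, coda /∅/ ok → licit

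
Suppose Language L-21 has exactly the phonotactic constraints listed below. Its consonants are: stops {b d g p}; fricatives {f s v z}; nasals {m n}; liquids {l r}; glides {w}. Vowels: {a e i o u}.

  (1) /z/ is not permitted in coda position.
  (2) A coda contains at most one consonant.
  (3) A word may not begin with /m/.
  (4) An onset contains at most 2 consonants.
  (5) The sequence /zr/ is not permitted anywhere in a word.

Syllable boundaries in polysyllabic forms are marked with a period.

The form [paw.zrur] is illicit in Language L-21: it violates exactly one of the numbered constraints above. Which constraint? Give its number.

[paw.zrur]: contains banned sequence /zr/.
This is a violation of constraint 5: "The sequence /zr/ is not permitted anywhere in a word."
The remaining constraints (1, 2, 3, 4) are satisfied.

5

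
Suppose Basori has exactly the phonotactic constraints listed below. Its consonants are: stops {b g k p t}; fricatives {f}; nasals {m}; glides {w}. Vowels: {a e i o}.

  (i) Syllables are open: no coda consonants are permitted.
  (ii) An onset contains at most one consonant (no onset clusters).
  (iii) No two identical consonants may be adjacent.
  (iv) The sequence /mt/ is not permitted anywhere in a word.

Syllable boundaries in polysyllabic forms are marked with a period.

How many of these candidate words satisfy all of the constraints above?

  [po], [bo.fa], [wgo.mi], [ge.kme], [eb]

[po] — σ1 onset /p/, coda /∅/ ok → phonotactically legal
[bo.fa] — σ1 onset /b/, coda /∅/ ok; σ2 onset /f/, coda /∅/ ok → phonotactically legal
[wgo.mi] — violates constraint (ii): syllable 1 onset /wg/ has 2 consonants (> 1) → phonotactically illegal
[ge.kme] — violates constraint (ii): syllable 2 onset /km/ has 2 consonants (> 1) → phonotactically illegal
[eb] — violates constraint (i): syllable 1 coda /b/ has 1 consonant (> 0) → phonotactically illegal
Phonotactically legal: [po], [bo.fa] → 2.

2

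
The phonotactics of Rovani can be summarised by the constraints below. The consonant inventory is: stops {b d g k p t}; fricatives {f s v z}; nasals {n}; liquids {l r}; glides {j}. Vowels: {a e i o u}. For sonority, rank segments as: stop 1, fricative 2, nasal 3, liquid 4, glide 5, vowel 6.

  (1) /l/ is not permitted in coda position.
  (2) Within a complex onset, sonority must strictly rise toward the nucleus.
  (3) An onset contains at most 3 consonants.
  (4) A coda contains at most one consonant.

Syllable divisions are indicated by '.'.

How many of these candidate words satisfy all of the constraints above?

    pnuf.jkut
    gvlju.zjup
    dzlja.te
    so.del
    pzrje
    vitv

0

pnuf.jkut — violates constraint 2: syllable 2 onset /jk/: /j/ (glide, 5) → /k/ (stop, 1) does not rise → illicit
gvlju.zjup — violates constraint 3: syllable 1 onset /gvlj/ has 4 consonants (> 3) → illicit
dzlja.te — violates constraint 3: syllable 1 onset /dzlj/ has 4 consonants (> 3) → illicit
so.del — violates constraint 1: syllable 2 coda contains /l/ → illicit
pzrje — violates constraint 3: syllable 1 onset /pzrj/ has 4 consonants (> 3) → illicit
vitv — violates constraint 4: syllable 1 coda /tv/ has 2 consonants (> 1) → illicit
No form is licit → 0.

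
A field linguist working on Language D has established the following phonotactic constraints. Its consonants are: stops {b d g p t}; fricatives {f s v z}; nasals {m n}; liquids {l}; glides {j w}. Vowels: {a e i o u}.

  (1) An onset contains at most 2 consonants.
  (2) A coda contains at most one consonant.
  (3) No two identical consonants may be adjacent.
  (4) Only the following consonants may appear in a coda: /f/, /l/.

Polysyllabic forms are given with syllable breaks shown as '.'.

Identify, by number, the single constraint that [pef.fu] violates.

[pef.fu]: adjacent identical consonants /ff/.
This is a violation of constraint 3: "No two identical consonants may be adjacent."
The remaining constraints (1, 2, 4) are satisfied.

3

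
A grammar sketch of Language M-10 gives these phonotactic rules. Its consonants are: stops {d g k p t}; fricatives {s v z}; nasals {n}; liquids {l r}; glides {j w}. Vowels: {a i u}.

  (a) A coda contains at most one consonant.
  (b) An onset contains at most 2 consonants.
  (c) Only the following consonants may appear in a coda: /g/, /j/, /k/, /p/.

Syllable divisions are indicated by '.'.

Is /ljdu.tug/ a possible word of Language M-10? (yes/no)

no

/ljdu.tug/ — violates constraint (b): syllable 1 onset /ljd/ has 3 consonants (> 2) → not permitted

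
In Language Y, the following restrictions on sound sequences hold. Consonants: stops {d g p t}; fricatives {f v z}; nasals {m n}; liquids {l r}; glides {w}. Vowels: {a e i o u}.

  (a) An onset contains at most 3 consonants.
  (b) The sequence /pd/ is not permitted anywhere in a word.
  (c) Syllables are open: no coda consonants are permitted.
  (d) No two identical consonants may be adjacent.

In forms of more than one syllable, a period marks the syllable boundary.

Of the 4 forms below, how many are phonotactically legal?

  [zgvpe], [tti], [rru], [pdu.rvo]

0

[zgvpe] — violates constraint (a): syllable 1 onset /zgvp/ has 4 consonants (> 3) → phonotactically illegal
[tti] — violates constraint (d): adjacent identical consonants /tt/ → phonotactically illegal
[rru] — violates constraint (d): adjacent identical consonants /rr/ → phonotactically illegal
[pdu.rvo] — violates constraint (b): contains banned sequence /pd/ → phonotactically illegal
No form is phonotactically legal → 0.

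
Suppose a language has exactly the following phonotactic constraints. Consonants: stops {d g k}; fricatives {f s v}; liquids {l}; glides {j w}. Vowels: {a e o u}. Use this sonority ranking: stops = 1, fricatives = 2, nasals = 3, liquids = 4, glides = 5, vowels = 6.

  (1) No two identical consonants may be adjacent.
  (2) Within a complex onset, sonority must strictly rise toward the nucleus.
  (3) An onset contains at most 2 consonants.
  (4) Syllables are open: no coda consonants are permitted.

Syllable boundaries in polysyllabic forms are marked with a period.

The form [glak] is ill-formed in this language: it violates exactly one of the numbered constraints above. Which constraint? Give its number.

[glak]: syllable 1 coda /k/ has 1 consonant (> 0).
This is a violation of constraint 4: "Syllables are open: no coda consonants are permitted."
The remaining constraints (1, 2, 3) are satisfied.

4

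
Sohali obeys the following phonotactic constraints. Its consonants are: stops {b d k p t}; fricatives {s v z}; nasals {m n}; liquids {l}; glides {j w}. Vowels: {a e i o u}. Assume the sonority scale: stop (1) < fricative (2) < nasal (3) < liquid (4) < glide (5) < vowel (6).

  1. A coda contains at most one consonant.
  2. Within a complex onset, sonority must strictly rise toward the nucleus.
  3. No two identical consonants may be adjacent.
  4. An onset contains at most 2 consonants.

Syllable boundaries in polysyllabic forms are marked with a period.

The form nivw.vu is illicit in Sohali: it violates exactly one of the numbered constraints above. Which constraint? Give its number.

1

nivw.vu: syllable 1 coda /vw/ has 2 consonants (> 1).
This is a violation of constraint 1: "A coda contains at most one consonant."
The remaining constraints (2, 3, 4) are satisfied.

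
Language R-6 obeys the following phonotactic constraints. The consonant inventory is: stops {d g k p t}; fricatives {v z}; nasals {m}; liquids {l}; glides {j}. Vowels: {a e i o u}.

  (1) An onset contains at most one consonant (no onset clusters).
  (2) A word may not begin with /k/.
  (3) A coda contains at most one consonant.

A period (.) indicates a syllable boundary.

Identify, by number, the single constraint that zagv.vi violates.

zagv.vi: syllable 1 coda /gv/ has 2 consonants (> 1).
This is a violation of constraint 3: "A coda contains at most one consonant."
The remaining constraints (1, 2) are satisfied.

3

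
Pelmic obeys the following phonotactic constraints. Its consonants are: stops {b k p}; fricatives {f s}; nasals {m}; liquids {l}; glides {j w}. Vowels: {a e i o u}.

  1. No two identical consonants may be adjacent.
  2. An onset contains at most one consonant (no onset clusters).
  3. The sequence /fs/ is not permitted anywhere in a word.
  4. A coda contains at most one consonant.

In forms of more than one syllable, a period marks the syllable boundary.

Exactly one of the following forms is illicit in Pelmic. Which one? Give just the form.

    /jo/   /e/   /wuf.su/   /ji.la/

/wuf.su/

/jo/ — σ1 onset /j/, coda /∅/ ok → licit
/e/ — σ1 onset /∅/, coda /∅/ ok → licit
/wuf.su/ — violates constraint 3: contains banned sequence /fs/ → illicit
/ji.la/ — σ1 onset /j/, coda /∅/ ok; σ2 onset /l/, coda /∅/ ok → licit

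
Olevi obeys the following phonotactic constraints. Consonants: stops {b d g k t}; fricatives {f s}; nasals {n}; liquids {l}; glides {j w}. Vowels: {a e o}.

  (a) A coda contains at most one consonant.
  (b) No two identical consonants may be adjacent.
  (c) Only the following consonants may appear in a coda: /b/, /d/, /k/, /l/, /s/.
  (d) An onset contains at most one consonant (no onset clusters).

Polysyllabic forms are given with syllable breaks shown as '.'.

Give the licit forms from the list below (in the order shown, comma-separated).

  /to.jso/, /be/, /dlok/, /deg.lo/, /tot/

/be/

/to.jso/ — violates constraint (d): syllable 2 onset /js/ has 2 consonants (> 1) → illicit
/be/ — σ1 onset /b/, coda /∅/ ok → licit
/dlok/ — violates constraint (d): syllable 1 onset /dl/ has 2 consonants (> 1) → illicit
/deg.lo/ — violates constraint (c): syllable 1 coda contains /g/, which is not a licensed coda consonant → illicit
/tot/ — violates constraint (c): syllable 1 coda contains /t/, which is not a licensed coda consonant → illicit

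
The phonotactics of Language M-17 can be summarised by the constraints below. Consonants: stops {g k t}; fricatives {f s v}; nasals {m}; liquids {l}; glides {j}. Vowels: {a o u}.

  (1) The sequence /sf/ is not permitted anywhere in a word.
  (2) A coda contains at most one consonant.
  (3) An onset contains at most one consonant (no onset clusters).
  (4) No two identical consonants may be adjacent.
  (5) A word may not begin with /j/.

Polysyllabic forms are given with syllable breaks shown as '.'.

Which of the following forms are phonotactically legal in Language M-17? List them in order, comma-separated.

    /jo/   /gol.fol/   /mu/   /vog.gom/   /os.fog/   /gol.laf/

/gol.fol/, /mu/

/jo/ — violates constraint 5: word begins with /j/ → phonotactically illegal
/gol.fol/ — σ1 onset /g/, coda /l/ ok; σ2 onset /f/, coda /l/ ok → phonotactically legal
/mu/ — σ1 onset /m/, coda /∅/ ok → phonotactically legal
/vog.gom/ — violates constraint 4: adjacent identical consonants /gg/ → phonotactically illegal
/os.fog/ — violates constraint 1: contains banned sequence /sf/ → phonotactically illegal
/gol.laf/ — violates constraint 4: adjacent identical consonants /ll/ → phonotactically illegal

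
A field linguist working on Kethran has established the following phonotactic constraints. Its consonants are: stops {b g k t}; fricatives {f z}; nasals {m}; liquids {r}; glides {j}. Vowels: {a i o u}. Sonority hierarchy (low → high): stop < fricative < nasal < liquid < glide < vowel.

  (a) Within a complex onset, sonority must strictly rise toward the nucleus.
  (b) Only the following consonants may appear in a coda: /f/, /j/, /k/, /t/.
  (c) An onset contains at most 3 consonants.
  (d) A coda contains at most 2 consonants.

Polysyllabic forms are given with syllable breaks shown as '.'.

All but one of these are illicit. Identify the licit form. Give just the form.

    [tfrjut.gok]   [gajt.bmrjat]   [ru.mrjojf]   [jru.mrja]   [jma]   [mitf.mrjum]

[tfrjut.gok] — violates constraint (c): syllable 1 onset /tfrj/ has 4 consonants (> 3) → illicit
[gajt.bmrjat] — violates constraint (c): syllable 2 onset /bmrj/ has 4 consonants (> 3) → illicit
[ru.mrjojf] — σ1 onset /r/, coda /∅/ ok; σ2 onset /mrj/ (3→4→5 rises), coda /jf/ (2C) ok → licit
[jru.mrja] — violates constraint (a): syllable 1 onset /jr/: /j/ (glide, 5) → /r/ (liquid, 4) does not rise → illicit
[jma] — violates constraint (a): syllable 1 onset /jm/: /j/ (glide, 5) → /m/ (nasal, 3) does not rise → illicit
[mitf.mrjum] — violates constraint (b): syllable 2 coda contains /m/, which is not a licensed coda consonant → illicit

[ru.mrjojf]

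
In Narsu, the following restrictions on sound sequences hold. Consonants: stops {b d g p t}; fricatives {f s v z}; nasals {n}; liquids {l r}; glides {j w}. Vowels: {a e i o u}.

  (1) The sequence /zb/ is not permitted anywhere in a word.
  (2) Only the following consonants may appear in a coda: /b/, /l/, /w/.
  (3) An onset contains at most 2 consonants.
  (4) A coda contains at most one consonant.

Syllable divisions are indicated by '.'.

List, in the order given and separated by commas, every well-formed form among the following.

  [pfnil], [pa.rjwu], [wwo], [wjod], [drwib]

[wwo]

[pfnil] — violates constraint 3: syllable 1 onset /pfn/ has 3 consonants (> 2) → ill-formed
[pa.rjwu] — violates constraint 3: syllable 2 onset /rjw/ has 3 consonants (> 2) → ill-formed
[wwo] — σ1 onset /ww/ (2C), coda /∅/ ok → well-formed
[wjod] — violates constraint 2: syllable 1 coda contains /d/, which is not a licensed coda consonant → ill-formed
[drwib] — violates constraint 3: syllable 1 onset /drw/ has 3 consonants (> 2) → ill-formed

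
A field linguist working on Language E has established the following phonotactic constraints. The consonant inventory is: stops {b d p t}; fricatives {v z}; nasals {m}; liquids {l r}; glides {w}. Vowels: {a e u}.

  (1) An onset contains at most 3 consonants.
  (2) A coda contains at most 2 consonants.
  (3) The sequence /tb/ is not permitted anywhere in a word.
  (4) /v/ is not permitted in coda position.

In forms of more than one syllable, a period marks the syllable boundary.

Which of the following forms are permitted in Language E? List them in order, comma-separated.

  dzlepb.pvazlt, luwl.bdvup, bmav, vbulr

dzlepb.pvazlt — violates constraint 2: syllable 2 coda /zlt/ has 3 consonants (> 2) → not permitted
luwl.bdvup — σ1 onset /l/, coda /wl/ (2C) ok; σ2 onset /bdv/ (3C), coda /p/ ok → permitted
bmav — violates constraint 4: syllable 1 coda contains /v/ → not permitted
vbulr — σ1 onset /vb/ (2C), coda /lr/ (2C) ok → permitted

luwl.bdvup, vbulr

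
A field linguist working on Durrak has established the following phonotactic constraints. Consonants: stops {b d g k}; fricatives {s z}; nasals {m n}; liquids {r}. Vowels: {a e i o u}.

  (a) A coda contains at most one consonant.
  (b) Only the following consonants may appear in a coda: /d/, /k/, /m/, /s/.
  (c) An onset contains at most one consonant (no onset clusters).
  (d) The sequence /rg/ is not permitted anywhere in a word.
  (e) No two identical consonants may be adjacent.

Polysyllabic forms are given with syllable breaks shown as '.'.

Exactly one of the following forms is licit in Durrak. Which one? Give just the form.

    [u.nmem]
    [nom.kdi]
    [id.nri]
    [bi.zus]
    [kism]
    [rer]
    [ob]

[bi.zus]

[u.nmem] — violates constraint (c): syllable 2 onset /nm/ has 2 consonants (> 1) → illicit
[nom.kdi] — violates constraint (c): syllable 2 onset /kd/ has 2 consonants (> 1) → illicit
[id.nri] — violates constraint (c): syllable 2 onset /nr/ has 2 consonants (> 1) → illicit
[bi.zus] — σ1 onset /b/, coda /∅/ ok; σ2 onset /z/, coda /s/ ok → licit
[kism] — violates constraint (a): syllable 1 coda /sm/ has 2 consonants (> 1) → illicit
[rer] — violates constraint (b): syllable 1 coda contains /r/, which is not a licensed coda consonant → illicit
[ob] — violates constraint (b): syllable 1 coda contains /b/, which is not a licensed coda consonant → illicit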